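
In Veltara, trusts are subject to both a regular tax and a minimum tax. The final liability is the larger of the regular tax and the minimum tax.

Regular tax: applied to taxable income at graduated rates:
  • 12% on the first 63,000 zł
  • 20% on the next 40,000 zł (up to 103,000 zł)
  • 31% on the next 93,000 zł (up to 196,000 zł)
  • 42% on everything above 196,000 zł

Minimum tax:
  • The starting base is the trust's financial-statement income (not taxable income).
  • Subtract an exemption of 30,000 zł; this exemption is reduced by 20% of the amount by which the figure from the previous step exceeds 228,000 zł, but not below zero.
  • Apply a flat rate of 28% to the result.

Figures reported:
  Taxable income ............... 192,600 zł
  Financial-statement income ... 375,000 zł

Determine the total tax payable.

Minimum tax:
  Base (financial-statement income): 375,000 zł
  Exemption: 30,000 zł − 20% × (375,000 zł − 228,000 zł) = 30,000 zł − 29,400 zł = 600 zł
  Base: 375,000 zł − 600 zł = 374,400 zł
  374,400 zł × 28% = 104,832 zł

Regular tax:
  63,000 zł × 12% = 7,560 zł
  40,000 zł × 20% = 8,000 zł
  89,600 zł × 31% = 27,776 zł
  → 43,336 zł

104,832 zł > 43,336 zł, so the minimum tax is the binding amount.

104,832 zł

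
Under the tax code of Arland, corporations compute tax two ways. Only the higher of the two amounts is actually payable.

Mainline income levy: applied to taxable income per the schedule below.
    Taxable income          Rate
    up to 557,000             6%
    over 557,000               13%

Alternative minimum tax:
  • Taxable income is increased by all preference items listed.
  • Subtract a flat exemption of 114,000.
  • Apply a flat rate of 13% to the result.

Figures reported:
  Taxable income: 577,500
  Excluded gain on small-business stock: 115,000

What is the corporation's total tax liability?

Alternative minimum tax:
  Adjusted income: 577,500 + 115,000 = 692,500
  Less exemption 114,000 → base 578,500
  578,500 × 13% = 75,205

Mainline income levy:
  557,000 × 6% = 33,420
  20,500 × 13% = 2,665
  → 36,085

75,205 > 36,085, so the alternative minimum tax is the binding amount.

75,205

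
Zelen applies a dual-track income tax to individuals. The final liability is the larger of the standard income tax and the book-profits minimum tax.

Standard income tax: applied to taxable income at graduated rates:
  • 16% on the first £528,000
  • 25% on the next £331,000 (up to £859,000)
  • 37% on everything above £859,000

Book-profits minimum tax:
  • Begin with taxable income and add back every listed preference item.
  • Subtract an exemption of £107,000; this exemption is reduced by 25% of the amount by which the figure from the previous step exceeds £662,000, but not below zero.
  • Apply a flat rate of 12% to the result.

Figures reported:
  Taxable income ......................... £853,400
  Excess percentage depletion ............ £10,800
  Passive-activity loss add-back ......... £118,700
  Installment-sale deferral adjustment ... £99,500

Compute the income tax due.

£165,830

Book-profits minimum tax:
  Adjusted income: £853,400 + £10,800 + £118,700 + £99,500 = £1,082,400
  Exemption: £107,000 − 25% × (£1,082,400 − £662,000) = £107,000 − £105,100 = £1,900
  Base: £1,082,400 − £1,900 = £1,080,500
  £1,080,500 × 12% = £129,660

Standard income tax:
  £528,000 × 16% = £84,480
  £325,400 × 25% = £81,350
  → £165,830

£165,830 > £129,660, so the standard income tax governs.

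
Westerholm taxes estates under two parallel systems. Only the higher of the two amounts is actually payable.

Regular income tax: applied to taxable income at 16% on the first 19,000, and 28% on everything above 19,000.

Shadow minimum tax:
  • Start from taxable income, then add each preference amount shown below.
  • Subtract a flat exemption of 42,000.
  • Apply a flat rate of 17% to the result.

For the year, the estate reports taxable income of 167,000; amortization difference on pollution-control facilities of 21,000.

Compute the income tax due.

44,480

Shadow minimum tax:
  Adjusted income: 167,000 + 21,000 = 188,000
  Less exemption 42,000 → base 146,000
  146,000 × 17% = 24,820

Regular income tax:
  19,000 × 16% = 3,040
  148,000 × 28% = 41,440
  → 44,480

44,480 > 24,820, so the regular income tax governs.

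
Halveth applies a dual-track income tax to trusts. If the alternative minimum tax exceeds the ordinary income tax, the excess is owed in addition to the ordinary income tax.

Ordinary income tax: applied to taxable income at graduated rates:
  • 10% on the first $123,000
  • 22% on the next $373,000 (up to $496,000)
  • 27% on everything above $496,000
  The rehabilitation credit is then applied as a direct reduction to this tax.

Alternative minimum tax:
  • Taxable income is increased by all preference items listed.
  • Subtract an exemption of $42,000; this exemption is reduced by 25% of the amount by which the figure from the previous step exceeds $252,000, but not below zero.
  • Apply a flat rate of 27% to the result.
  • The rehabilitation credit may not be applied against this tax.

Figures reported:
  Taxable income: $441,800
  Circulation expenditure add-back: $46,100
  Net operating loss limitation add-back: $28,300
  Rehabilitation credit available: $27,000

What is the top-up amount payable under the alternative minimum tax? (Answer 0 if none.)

$83,938

Alternative minimum tax:
  Adjusted income: $441,800 + $46,100 + $28,300 = $516,200
  Exemption: 25% × ($516,200 − $252,000) = $66,050 ≥ $42,000, so the exemption is fully phased out
  Base: $516,200 − $0 = $516,200
  $516,200 × 27% = $139,374

Ordinary income tax:
  $123,000 × 10% = $12,300
  $318,800 × 22% = $70,136
  → $82,436
  Less rehabilitation credit $27,000 → $55,436

Excess of alternative minimum tax over ordinary income tax: $139,374 − $55,436 = $83,938.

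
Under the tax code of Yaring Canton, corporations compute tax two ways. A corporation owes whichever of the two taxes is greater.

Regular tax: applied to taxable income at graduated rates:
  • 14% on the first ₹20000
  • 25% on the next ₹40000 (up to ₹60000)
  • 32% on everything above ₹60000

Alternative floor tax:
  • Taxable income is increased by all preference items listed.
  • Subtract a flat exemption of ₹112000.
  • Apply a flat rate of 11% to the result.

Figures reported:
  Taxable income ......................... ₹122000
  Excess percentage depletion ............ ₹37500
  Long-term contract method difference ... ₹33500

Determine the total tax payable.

₹32640

Alternative floor tax:
  Adjusted income: ₹122000 + ₹37500 + ₹33500 = ₹193000
  Less exemption ₹112000 → base ₹81000
  ₹81000 × 11% = ₹8910

Regular tax:
  ₹20000 × 14% = ₹2800
  ₹40000 × 25% = ₹10000
  ₹62000 × 32% = ₹19840
  → ₹32640

₹32640 > ₹8910, so the regular tax governs.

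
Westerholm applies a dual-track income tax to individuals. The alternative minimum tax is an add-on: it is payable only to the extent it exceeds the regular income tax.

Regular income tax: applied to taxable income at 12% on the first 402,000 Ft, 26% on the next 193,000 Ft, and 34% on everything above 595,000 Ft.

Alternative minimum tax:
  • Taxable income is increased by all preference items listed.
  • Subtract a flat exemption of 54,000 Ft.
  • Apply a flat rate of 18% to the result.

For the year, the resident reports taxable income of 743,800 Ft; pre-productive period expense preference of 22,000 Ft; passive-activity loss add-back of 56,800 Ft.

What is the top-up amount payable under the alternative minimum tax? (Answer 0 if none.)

0 Ft

Alternative minimum tax:
  Adjusted income: 743,800 Ft + 22,000 Ft + 56,800 Ft = 822,600 Ft
  Less exemption 54,000 Ft → base 768,600 Ft
  768,600 Ft × 18% = 138,348 Ft

Regular income tax:
  402,000 Ft × 12% = 48,240 Ft
  193,000 Ft × 26% = 50,180 Ft
  148,800 Ft × 34% = 50,592 Ft
  → 149,012 Ft

138,348 Ft ≤ 149,012 Ft, so no add-on is due.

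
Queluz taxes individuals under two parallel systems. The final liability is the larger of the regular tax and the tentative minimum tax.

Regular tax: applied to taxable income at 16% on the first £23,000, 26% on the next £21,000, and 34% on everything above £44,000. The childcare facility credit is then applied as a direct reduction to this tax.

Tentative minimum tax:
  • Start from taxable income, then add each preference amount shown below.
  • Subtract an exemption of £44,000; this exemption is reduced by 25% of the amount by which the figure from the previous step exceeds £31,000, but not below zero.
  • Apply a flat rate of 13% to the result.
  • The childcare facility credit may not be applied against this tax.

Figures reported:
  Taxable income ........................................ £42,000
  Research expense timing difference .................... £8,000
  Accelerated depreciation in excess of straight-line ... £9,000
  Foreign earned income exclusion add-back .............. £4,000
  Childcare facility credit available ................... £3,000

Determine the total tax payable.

Regular tax:
  £23,000 × 16% = £3,680
  £19,000 × 26% = £4,940
  → £8,620
  Less childcare facility credit £3,000 → £5,620

Tentative minimum tax:
  Adjusted income: £42,000 + £8,000 + £9,000 + £4,000 = £63,000
  Exemption: £44,000 − 25% × (£63,000 − £31,000) = £44,000 − £8,000 = £36,000
  Base: £63,000 − £36,000 = £27,000
  £27,000 × 13% = £3,510

£5,620 > £3,510, so the regular tax governs.

£5,620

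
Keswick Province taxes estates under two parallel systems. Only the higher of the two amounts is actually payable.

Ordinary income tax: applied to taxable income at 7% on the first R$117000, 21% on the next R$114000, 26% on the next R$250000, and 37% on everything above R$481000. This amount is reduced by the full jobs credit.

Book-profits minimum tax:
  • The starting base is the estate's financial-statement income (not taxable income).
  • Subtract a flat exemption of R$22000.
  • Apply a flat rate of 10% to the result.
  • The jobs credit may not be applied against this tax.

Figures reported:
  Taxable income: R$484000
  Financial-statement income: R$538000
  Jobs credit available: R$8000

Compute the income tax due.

Book-profits minimum tax:
  Base (financial-statement income): R$538000
  Less exemption R$22000 → base R$516000
  R$516000 × 10% = R$51600

Ordinary income tax:
  R$117000 × 7% = R$8190
  R$114000 × 21% = R$23940
  R$250000 × 26% = R$65000
  R$3000 × 37% = R$1110
  → R$98240
  Less jobs credit R$8000 → R$90240

R$90240 > R$51600, so the ordinary income tax governs.

R$90240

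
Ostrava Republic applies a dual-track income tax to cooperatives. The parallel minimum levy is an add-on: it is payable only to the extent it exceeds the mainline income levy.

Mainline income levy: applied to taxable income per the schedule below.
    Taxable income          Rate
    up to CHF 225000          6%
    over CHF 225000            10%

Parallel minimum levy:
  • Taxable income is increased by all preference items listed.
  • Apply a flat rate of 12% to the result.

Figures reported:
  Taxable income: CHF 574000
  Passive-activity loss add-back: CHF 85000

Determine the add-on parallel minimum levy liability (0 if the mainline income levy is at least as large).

CHF 30680

Mainline income levy:
  CHF 225000 × 6% = CHF 13500
  CHF 349000 × 10% = CHF 34900
  → CHF 48400

Parallel minimum levy:
  Adjusted income: CHF 574000 + CHF 85000 = CHF 659000
  CHF 659000 × 12% = CHF 79080

Excess of parallel minimum levy over mainline income levy: CHF 79080 − CHF 48400 = CHF 30680.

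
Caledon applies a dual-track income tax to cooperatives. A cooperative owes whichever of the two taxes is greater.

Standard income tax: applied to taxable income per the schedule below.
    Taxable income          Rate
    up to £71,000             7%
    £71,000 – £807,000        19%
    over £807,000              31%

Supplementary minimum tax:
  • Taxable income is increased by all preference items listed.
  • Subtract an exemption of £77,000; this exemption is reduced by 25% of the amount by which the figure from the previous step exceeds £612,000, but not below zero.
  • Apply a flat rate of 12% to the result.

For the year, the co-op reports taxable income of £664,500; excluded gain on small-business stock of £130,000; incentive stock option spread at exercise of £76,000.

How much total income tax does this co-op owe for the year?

Supplementary minimum tax:
  Adjusted income: £664,500 + £130,000 + £76,000 = £870,500
  Exemption: £77,000 − 25% × (£870,500 − £612,000) = £77,000 − £64,625 = £12,375
  Base: £870,500 − £12,375 = £858,125
  £858,125 × 12% = £102,975

Standard income tax:
  £71,000 × 7% = £4,970
  £593,500 × 19% = £112,765
  → £117,735

£117,735 > £102,975, so the standard income tax governs.

£117,735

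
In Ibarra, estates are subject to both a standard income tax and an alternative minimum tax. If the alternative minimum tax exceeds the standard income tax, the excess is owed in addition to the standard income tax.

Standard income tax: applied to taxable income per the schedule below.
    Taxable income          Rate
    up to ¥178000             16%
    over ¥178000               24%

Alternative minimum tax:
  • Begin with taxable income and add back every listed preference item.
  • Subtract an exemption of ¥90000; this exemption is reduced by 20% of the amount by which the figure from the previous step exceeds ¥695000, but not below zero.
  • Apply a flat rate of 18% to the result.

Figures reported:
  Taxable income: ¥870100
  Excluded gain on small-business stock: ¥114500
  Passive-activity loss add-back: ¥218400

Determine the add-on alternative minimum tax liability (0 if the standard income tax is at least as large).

Alternative minimum tax:
  Adjusted income: ¥870100 + ¥114500 + ¥218400 = ¥1203000
  Exemption: 20% × (¥1203000 − ¥695000) = ¥101600 ≥ ¥90000, so the exemption is fully phased out
  Base: ¥1203000 − ¥0 = ¥1203000
  ¥1203000 × 18% = ¥216540

Standard income tax:
  ¥178000 × 16% = ¥28480
  ¥692100 × 24% = ¥166104
  → ¥194584

Excess of alternative minimum tax over standard income tax: ¥216540 − ¥194584 = ¥21956.

¥21956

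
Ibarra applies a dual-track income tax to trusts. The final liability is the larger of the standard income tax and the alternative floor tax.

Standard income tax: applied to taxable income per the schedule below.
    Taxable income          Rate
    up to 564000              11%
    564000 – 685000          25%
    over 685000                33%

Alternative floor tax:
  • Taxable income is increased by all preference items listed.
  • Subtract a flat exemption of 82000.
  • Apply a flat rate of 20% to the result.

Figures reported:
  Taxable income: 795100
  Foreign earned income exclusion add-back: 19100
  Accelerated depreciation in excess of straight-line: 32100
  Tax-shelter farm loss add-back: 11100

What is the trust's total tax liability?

Alternative floor tax:
  Adjusted income: 795100 + 19100 + 32100 + 11100 = 857400
  Less exemption 82000 → base 775400
  775400 × 20% = 155080

Standard income tax:
  564000 × 11% = 62040
  121000 × 25% = 30250
  110100 × 33% = 36333
  → 128623

155080 > 128623, so the alternative floor tax is the binding amount.

155080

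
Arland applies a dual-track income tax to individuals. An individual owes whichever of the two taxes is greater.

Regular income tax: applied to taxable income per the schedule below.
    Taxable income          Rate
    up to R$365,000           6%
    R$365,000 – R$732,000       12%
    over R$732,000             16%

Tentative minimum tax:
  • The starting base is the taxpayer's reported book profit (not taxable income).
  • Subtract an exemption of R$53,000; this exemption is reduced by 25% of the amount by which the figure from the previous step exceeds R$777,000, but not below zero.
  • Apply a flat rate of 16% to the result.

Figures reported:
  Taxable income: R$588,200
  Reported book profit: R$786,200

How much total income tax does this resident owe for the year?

Tentative minimum tax:
  Base (reported book profit): R$786,200
  Exemption: R$53,000 − 25% × (R$786,200 − R$777,000) = R$53,000 − R$2,300 = R$50,700
  Base: R$786,200 − R$50,700 = R$735,500
  R$735,500 × 16% = R$117,680

Regular income tax:
  R$365,000 × 6% = R$21,900
  R$223,200 × 12% = R$26,784
  → R$48,684

R$117,680 > R$48,684, so the tentative minimum tax is the binding amount.

R$117,680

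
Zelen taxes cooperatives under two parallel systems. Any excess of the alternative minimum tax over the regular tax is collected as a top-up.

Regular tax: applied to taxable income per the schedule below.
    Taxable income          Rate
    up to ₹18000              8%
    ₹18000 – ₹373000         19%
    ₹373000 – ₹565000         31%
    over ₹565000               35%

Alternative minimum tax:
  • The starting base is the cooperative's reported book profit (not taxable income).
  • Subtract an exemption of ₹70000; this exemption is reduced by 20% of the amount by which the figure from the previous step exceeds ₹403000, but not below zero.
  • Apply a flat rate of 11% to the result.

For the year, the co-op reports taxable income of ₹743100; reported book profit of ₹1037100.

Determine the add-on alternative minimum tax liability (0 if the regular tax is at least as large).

₹0

Alternative minimum tax:
  Base (reported book profit): ₹1037100
  Exemption: 20% × (₹1037100 − ₹403000) = ₹126820 ≥ ₹70000, so the exemption is fully phased out
  Base: ₹1037100 − ₹0 = ₹1037100
  ₹1037100 × 11% = ₹114081

Regular tax:
  ₹18000 × 8% = ₹1440
  ₹355000 × 19% = ₹67450
  ₹192000 × 31% = ₹59520
  ₹178100 × 35% = ₹62335
  → ₹190745

₹114081 ≤ ₹190745, so no add-on is due.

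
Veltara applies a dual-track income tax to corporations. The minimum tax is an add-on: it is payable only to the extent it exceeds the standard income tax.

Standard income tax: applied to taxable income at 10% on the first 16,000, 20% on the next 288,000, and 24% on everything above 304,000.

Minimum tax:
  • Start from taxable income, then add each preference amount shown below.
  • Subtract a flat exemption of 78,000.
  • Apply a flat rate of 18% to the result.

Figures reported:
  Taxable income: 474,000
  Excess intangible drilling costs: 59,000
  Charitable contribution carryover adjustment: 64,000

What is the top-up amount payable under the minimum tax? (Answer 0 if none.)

Standard income tax:
  16,000 × 10% = 1,600
  288,000 × 20% = 57,600
  170,000 × 24% = 40,800
  → 100,000

Minimum tax:
  Adjusted income: 474,000 + 59,000 + 64,000 = 597,000
  Less exemption 78,000 → base 519,000
  519,000 × 18% = 93,420

93,420 ≤ 100,000, so no add-on is due.

0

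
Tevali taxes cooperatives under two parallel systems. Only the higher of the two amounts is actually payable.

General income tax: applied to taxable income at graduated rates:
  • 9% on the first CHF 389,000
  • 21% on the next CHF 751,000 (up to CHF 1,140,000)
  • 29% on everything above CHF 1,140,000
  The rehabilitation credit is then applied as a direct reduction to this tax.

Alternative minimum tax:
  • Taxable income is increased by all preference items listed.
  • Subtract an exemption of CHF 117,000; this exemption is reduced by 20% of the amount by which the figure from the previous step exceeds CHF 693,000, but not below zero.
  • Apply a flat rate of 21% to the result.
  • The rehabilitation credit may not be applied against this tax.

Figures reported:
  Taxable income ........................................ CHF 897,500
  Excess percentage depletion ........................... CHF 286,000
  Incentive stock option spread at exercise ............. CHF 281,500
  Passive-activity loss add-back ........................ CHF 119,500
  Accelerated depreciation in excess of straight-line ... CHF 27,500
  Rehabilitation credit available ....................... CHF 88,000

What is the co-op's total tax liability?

General income tax:
  CHF 389,000 × 9% = CHF 35,010
  CHF 508,500 × 21% = CHF 106,785
  → CHF 141,795
  Less rehabilitation credit CHF 88,000 → CHF 53,795

Alternative minimum tax:
  Adjusted income: CHF 897,500 + CHF 286,000 + CHF 281,500 + CHF 119,500 + CHF 27,500 = CHF 1,612,000
  Exemption: 20% × (CHF 1,612,000 − CHF 693,000) = CHF 183,800 ≥ CHF 117,000, so the exemption is fully phased out
  Base: CHF 1,612,000 − CHF 0 = CHF 1,612,000
  CHF 1,612,000 × 21% = CHF 338,520

CHF 338,520 > CHF 53,795, so the alternative minimum tax is the binding amount.

CHF 338,520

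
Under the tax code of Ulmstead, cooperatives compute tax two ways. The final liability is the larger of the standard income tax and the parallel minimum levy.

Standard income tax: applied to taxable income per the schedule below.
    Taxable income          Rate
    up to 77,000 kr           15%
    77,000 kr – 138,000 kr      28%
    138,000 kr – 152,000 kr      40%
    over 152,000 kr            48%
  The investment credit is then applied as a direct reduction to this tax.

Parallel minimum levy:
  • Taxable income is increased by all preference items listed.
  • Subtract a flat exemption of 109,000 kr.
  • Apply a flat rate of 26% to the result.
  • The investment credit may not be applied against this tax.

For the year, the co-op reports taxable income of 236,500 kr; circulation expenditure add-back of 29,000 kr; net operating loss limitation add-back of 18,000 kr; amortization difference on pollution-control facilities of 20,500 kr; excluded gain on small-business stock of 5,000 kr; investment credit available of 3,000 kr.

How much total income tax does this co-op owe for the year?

71,790 kr

Standard income tax:
  77,000 kr × 15% = 11,550 kr
  61,000 kr × 28% = 17,080 kr
  14,000 kr × 40% = 5,600 kr
  84,500 kr × 48% = 40,560 kr
  → 74,790 kr
  Less investment credit 3,000 kr → 71,790 kr

Parallel minimum levy:
  Adjusted income: 236,500 kr + 29,000 kr + 18,000 kr + 20,500 kr + 5,000 kr = 309,000 kr
  Less exemption 109,000 kr → base 200,000 kr
  200,000 kr × 26% = 52,000 kr

71,790 kr > 52,000 kr, so the standard income tax governs.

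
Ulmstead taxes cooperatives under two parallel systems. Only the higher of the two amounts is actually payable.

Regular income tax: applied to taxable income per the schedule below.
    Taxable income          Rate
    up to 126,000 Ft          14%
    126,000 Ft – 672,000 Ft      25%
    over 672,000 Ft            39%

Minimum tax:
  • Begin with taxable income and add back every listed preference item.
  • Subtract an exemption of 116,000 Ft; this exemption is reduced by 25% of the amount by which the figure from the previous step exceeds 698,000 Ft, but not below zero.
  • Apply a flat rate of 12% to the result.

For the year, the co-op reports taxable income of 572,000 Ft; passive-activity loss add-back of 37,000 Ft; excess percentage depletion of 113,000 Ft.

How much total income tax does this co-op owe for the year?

Minimum tax:
  Adjusted income: 572,000 Ft + 37,000 Ft + 113,000 Ft = 722,000 Ft
  Exemption: 116,000 Ft − 25% × (722,000 Ft − 698,000 Ft) = 116,000 Ft − 6,000 Ft = 110,000 Ft
  Base: 722,000 Ft − 110,000 Ft = 612,000 Ft
  612,000 Ft × 12% = 73,440 Ft

Regular income tax:
  126,000 Ft × 14% = 17,640 Ft
  446,000 Ft × 25% = 111,500 Ft
  → 129,140 Ft

129,140 Ft > 73,440 Ft, so the regular income tax governs.

129,140 Ft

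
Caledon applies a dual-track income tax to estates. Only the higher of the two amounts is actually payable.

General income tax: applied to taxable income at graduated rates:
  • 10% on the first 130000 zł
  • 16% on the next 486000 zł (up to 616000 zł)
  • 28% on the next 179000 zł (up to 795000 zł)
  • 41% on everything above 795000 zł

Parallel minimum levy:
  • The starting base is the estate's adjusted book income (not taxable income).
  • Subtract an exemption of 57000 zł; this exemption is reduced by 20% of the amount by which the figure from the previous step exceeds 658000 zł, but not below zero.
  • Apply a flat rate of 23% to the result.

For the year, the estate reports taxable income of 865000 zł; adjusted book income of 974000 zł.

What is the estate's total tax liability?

224020 zł

General income tax:
  130000 zł × 10% = 13000 zł
  486000 zł × 16% = 77760 zł
  179000 zł × 28% = 50120 zł
  70000 zł × 41% = 28700 zł
  → 169580 zł

Parallel minimum levy:
  Base (adjusted book income): 974000 zł
  Exemption: 20% × (974000 zł − 658000 zł) = 63200 zł ≥ 57000 zł, so the exemption is fully phased out
  Base: 974000 zł − 0 zł = 974000 zł
  974000 zł × 23% = 224020 zł

224020 zł > 169580 zł, so the parallel minimum levy is the binding amount.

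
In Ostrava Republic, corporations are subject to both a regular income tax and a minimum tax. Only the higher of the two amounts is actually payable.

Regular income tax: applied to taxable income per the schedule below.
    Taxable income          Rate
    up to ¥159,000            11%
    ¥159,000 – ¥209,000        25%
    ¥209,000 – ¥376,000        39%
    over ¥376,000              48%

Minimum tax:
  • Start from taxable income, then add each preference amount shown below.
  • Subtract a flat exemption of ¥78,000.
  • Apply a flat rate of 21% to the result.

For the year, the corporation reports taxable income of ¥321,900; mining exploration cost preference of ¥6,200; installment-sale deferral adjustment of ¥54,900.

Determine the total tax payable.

Regular income tax:
  ¥159,000 × 11% = ¥17,490
  ¥50,000 × 25% = ¥12,500
  ¥112,900 × 39% = ¥44,031
  → ¥74,021

Minimum tax:
  Adjusted income: ¥321,900 + ¥6,200 + ¥54,900 = ¥383,000
  Less exemption ¥78,000 → base ¥305,000
  ¥305,000 × 21% = ¥64,050

¥74,021 > ¥64,050, so the regular income tax governs.

¥74,021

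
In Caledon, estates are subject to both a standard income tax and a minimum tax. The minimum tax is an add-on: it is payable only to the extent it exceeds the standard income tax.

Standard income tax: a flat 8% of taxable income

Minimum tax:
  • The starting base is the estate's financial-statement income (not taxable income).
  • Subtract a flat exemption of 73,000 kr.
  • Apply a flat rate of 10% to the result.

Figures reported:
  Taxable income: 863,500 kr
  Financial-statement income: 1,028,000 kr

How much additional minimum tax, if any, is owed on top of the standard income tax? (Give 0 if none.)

Standard income tax:
  863,500 kr × 8% = 69,080 kr

Minimum tax:
  Base (financial-statement income): 1,028,000 kr
  Less exemption 73,000 kr → base 955,000 kr
  955,000 kr × 10% = 95,500 kr

Excess of minimum tax over standard income tax: 95,500 kr − 69,080 kr = 26,420 kr.

26,420 kr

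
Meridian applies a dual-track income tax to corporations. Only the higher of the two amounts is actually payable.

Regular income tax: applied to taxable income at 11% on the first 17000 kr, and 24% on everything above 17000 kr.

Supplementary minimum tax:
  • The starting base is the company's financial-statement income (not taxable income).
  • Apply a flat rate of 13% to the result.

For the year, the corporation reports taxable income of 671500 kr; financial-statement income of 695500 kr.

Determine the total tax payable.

158950 kr

Supplementary minimum tax:
  Base (financial-statement income): 695500 kr
  695500 kr × 13% = 90415 kr

Regular income tax:
  17000 kr × 11% = 1870 kr
  654500 kr × 24% = 157080 kr
  → 158950 kr

158950 kr > 90415 kr, so the regular income tax governs.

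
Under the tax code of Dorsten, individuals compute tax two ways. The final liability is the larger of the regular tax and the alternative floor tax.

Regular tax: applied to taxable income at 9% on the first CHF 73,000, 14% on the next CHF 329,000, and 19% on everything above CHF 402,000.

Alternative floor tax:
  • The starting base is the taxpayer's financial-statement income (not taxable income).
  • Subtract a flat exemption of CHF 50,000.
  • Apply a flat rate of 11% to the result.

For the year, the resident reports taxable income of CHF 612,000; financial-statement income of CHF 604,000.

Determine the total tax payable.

CHF 92,530

Alternative floor tax:
  Base (financial-statement income): CHF 604,000
  Less exemption CHF 50,000 → base CHF 554,000
  CHF 554,000 × 11% = CHF 60,940

Regular tax:
  CHF 73,000 × 9% = CHF 6,570
  CHF 329,000 × 14% = CHF 46,060
  CHF 210,000 × 19% = CHF 39,900
  → CHF 92,530

CHF 92,530 > CHF 60,940, so the regular tax governs.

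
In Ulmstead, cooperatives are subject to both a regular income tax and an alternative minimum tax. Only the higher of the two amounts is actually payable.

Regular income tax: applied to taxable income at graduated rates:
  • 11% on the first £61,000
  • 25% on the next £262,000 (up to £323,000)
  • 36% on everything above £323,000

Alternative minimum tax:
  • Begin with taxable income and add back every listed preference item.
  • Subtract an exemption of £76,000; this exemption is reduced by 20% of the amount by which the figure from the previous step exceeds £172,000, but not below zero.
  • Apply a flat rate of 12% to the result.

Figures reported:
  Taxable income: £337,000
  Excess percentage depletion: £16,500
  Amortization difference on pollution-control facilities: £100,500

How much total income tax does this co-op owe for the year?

Regular income tax:
  £61,000 × 11% = £6,710
  £262,000 × 25% = £65,500
  £14,000 × 36% = £5,040
  → £77,250

Alternative minimum tax:
  Adjusted income: £337,000 + £16,500 + £100,500 = £454,000
  Exemption: £76,000 − 20% × (£454,000 − £172,000) = £76,000 − £56,400 = £19,600
  Base: £454,000 − £19,600 = £434,400
  £434,400 × 12% = £52,128

£77,250 > £52,128, so the regular income tax governs.

£77,250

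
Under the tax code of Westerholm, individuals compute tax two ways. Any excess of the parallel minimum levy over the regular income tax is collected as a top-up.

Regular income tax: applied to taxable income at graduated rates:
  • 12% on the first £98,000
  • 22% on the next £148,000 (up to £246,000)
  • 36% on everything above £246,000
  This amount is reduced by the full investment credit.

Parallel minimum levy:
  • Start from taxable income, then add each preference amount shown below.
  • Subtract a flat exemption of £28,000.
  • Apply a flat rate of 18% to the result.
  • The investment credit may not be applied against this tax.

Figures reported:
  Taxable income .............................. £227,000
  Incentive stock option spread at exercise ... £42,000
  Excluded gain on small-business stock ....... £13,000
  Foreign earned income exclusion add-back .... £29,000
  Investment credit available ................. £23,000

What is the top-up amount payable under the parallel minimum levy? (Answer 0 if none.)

Regular income tax:
  £98,000 × 12% = £11,760
  £129,000 × 22% = £28,380
  → £40,140
  Less investment credit £23,000 → £17,140

Parallel minimum levy:
  Adjusted income: £227,000 + £42,000 + £13,000 + £29,000 = £311,000
  Less exemption £28,000 → base £283,000
  £283,000 × 18% = £50,940

Excess of parallel minimum levy over regular income tax: £50,940 − £17,140 = £33,800.

£33,800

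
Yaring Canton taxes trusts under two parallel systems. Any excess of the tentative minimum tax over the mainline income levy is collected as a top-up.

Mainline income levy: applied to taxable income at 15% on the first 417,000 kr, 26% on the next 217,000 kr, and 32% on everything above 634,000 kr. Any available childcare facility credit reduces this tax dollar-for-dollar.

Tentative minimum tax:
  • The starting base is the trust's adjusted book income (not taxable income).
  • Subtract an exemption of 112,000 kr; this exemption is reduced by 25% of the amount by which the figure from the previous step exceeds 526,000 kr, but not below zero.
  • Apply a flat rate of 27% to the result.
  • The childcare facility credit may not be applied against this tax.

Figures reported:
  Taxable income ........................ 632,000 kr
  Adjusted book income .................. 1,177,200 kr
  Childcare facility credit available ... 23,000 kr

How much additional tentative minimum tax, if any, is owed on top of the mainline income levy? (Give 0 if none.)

222,394 kr

Mainline income levy:
  417,000 kr × 15% = 62,550 kr
  215,000 kr × 26% = 55,900 kr
  → 118,450 kr
  Less childcare facility credit 23,000 kr → 95,450 kr

Tentative minimum tax:
  Base (adjusted book income): 1,177,200 kr
  Exemption: 25% × (1,177,200 kr − 526,000 kr) = 162,800 kr ≥ 112,000 kr, so the exemption is fully phased out
  Base: 1,177,200 kr − 0 kr = 1,177,200 kr
  1,177,200 kr × 27% = 317,844 kr

Excess of tentative minimum tax over mainline income levy: 317,844 kr − 95,450 kr = 222,394 kr.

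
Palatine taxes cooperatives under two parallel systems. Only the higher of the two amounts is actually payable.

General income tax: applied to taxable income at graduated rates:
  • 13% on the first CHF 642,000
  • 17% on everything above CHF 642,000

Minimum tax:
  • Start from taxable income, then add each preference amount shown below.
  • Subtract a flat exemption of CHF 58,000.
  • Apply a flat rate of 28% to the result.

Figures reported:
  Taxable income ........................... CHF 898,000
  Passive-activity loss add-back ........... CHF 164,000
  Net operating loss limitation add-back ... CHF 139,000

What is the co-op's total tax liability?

CHF 320,040

General income tax:
  CHF 642,000 × 13% = CHF 83,460
  CHF 256,000 × 17% = CHF 43,520
  → CHF 126,980

Minimum tax:
  Adjusted income: CHF 898,000 + CHF 164,000 + CHF 139,000 = CHF 1,201,000
  Less exemption CHF 58,000 → base CHF 1,143,000
  CHF 1,143,000 × 28% = CHF 320,040

CHF 320,040 > CHF 126,980, so the minimum tax is the binding amount.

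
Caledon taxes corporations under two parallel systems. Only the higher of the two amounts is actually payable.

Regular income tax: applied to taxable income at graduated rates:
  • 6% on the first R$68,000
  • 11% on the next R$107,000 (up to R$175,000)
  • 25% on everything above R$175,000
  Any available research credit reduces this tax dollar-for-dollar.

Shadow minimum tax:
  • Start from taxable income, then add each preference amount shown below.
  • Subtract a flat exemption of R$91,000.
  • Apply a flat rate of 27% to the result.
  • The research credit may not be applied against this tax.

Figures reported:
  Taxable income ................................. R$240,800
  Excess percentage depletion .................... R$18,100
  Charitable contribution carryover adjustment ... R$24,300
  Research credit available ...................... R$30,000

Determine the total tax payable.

R$51,894

Shadow minimum tax:
  Adjusted income: R$240,800 + R$18,100 + R$24,300 = R$283,200
  Less exemption R$91,000 → base R$192,200
  R$192,200 × 27% = R$51,894

Regular income tax:
  R$68,000 × 6% = R$4,080
  R$107,000 × 11% = R$11,770
  R$65,800 × 25% = R$16,450
  → R$32,300
  Less research credit R$30,000 → R$2,300

R$51,894 > R$2,300, so the shadow minimum tax is the binding amount.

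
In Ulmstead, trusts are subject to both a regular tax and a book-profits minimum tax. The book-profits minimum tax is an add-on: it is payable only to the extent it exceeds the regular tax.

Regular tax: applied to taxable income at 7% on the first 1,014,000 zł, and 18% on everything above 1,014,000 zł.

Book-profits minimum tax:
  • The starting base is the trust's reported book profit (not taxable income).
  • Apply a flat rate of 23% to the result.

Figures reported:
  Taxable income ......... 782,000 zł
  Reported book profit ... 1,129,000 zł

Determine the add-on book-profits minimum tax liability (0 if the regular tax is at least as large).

Book-profits minimum tax:
  Base (reported book profit): 1,129,000 zł
  1,129,000 zł × 23% = 259,670 zł

Regular tax:
  782,000 zł × 7% = 54,740 zł

Excess of book-profits minimum tax over regular tax: 259,670 zł − 54,740 zł = 204,930 zł.

204,930 zł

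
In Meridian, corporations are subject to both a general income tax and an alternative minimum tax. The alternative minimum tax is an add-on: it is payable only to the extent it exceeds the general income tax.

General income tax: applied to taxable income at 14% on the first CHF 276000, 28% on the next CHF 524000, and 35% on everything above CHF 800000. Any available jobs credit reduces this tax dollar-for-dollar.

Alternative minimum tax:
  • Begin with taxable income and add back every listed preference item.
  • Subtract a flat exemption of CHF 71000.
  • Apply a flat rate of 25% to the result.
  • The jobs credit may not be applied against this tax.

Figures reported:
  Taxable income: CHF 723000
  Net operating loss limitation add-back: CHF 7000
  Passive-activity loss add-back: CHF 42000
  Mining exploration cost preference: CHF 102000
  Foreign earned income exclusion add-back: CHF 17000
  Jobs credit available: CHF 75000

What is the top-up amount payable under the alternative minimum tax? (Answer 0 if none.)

General income tax:
  CHF 276000 × 14% = CHF 38640
  CHF 447000 × 28% = CHF 125160
  → CHF 163800
  Less jobs credit CHF 75000 → CHF 88800

Alternative minimum tax:
  Adjusted income: CHF 723000 + CHF 7000 + CHF 42000 + CHF 102000 + CHF 17000 = CHF 891000
  Less exemption CHF 71000 → base CHF 820000
  CHF 820000 × 25% = CHF 205000

Excess of alternative minimum tax over general income tax: CHF 205000 − CHF 88800 = CHF 116200.

CHF 116200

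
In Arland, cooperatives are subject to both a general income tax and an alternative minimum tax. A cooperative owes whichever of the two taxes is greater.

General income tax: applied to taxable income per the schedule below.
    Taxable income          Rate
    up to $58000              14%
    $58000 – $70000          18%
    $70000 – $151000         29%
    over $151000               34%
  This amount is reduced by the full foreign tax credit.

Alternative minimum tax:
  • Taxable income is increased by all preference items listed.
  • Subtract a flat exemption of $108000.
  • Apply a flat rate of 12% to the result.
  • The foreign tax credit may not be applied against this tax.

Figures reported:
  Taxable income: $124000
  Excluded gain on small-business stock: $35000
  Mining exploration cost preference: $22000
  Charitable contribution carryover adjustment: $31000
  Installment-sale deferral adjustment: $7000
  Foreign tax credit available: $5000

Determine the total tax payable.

Alternative minimum tax:
  Adjusted income: $124000 + $35000 + $22000 + $31000 + $7000 = $219000
  Less exemption $108000 → base $111000
  $111000 × 12% = $13320

General income tax:
  $58000 × 14% = $8120
  $12000 × 18% = $2160
  $54000 × 29% = $15660
  → $25940
  Less foreign tax credit $5000 → $20940

$20940 > $13320, so the general income tax governs.

$20940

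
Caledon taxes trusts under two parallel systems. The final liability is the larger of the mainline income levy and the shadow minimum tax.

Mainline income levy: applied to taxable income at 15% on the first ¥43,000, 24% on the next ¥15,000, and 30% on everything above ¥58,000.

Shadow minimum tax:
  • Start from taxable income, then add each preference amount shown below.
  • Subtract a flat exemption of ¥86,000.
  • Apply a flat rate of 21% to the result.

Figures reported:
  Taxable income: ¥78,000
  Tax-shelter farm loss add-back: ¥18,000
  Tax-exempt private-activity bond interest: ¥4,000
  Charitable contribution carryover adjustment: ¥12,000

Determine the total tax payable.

Mainline income levy:
  ¥43,000 × 15% = ¥6,450
  ¥15,000 × 24% = ¥3,600
  ¥20,000 × 30% = ¥6,000
  → ¥16,050

Shadow minimum tax:
  Adjusted income: ¥78,000 + ¥18,000 + ¥4,000 + ¥12,000 = ¥112,000
  Less exemption ¥86,000 → base ¥26,000
  ¥26,000 × 21% = ¥5,460

¥16,050 > ¥5,460, so the mainline income levy governs.

¥16,050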